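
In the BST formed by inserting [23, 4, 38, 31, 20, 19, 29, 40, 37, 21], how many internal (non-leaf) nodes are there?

Tree built from: [23, 4, 38, 31, 20, 19, 29, 40, 37, 21]
Tree (level-order array): [23, 4, 38, None, 20, 31, 40, 19, 21, 29, 37]
Rule: An internal node has at least one child.
Per-node child counts:
  node 23: 2 child(ren)
  node 4: 1 child(ren)
  node 20: 2 child(ren)
  node 19: 0 child(ren)
  node 21: 0 child(ren)
  node 38: 2 child(ren)
  node 31: 2 child(ren)
  node 29: 0 child(ren)
  node 37: 0 child(ren)
  node 40: 0 child(ren)
Matching nodes: [23, 4, 20, 38, 31]
Count of internal (non-leaf) nodes: 5


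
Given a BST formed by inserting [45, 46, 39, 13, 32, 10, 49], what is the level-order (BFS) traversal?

Tree insertion order: [45, 46, 39, 13, 32, 10, 49]
Tree (level-order array): [45, 39, 46, 13, None, None, 49, 10, 32]
BFS from the root, enqueuing left then right child of each popped node:
  queue [45] -> pop 45, enqueue [39, 46], visited so far: [45]
  queue [39, 46] -> pop 39, enqueue [13], visited so far: [45, 39]
  queue [46, 13] -> pop 46, enqueue [49], visited so far: [45, 39, 46]
  queue [13, 49] -> pop 13, enqueue [10, 32], visited so far: [45, 39, 46, 13]
  queue [49, 10, 32] -> pop 49, enqueue [none], visited so far: [45, 39, 46, 13, 49]
  queue [10, 32] -> pop 10, enqueue [none], visited so far: [45, 39, 46, 13, 49, 10]
  queue [32] -> pop 32, enqueue [none], visited so far: [45, 39, 46, 13, 49, 10, 32]
Result: [45, 39, 46, 13, 49, 10, 32]


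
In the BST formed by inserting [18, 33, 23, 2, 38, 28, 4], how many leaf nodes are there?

Tree built from: [18, 33, 23, 2, 38, 28, 4]
Tree (level-order array): [18, 2, 33, None, 4, 23, 38, None, None, None, 28]
Rule: A leaf has 0 children.
Per-node child counts:
  node 18: 2 child(ren)
  node 2: 1 child(ren)
  node 4: 0 child(ren)
  node 33: 2 child(ren)
  node 23: 1 child(ren)
  node 28: 0 child(ren)
  node 38: 0 child(ren)
Matching nodes: [4, 28, 38]
Count of leaf nodes: 3


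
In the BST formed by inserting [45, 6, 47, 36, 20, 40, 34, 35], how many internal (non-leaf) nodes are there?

Tree built from: [45, 6, 47, 36, 20, 40, 34, 35]
Tree (level-order array): [45, 6, 47, None, 36, None, None, 20, 40, None, 34, None, None, None, 35]
Rule: An internal node has at least one child.
Per-node child counts:
  node 45: 2 child(ren)
  node 6: 1 child(ren)
  node 36: 2 child(ren)
  node 20: 1 child(ren)
  node 34: 1 child(ren)
  node 35: 0 child(ren)
  node 40: 0 child(ren)
  node 47: 0 child(ren)
Matching nodes: [45, 6, 36, 20, 34]
Count of internal (non-leaf) nodes: 5


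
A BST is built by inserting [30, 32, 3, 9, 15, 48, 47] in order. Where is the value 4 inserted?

Starting tree (level order): [30, 3, 32, None, 9, None, 48, None, 15, 47]
Insertion path: 30 -> 3 -> 9
Result: insert 4 as left child of 9
Final tree (level order): [30, 3, 32, None, 9, None, 48, 4, 15, 47]


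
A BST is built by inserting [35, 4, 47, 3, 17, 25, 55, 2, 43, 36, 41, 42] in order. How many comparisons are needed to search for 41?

Search path for 41: 35 -> 47 -> 43 -> 36 -> 41
Found: True
Comparisons: 5


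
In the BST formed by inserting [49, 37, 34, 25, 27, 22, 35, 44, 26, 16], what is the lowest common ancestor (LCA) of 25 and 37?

Tree insertion order: [49, 37, 34, 25, 27, 22, 35, 44, 26, 16]
Tree (level-order array): [49, 37, None, 34, 44, 25, 35, None, None, 22, 27, None, None, 16, None, 26]
In a BST, the LCA of p=25, q=37 is the first node v on the
root-to-leaf path with p <= v <= q (go left if both < v, right if both > v).
Walk from root:
  at 49: both 25 and 37 < 49, go left
  at 37: 25 <= 37 <= 37, this is the LCA
LCA = 37


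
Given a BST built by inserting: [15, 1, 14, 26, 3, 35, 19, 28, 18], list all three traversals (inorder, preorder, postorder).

Tree insertion order: [15, 1, 14, 26, 3, 35, 19, 28, 18]
Tree (level-order array): [15, 1, 26, None, 14, 19, 35, 3, None, 18, None, 28]
Inorder (L, root, R): [1, 3, 14, 15, 18, 19, 26, 28, 35]
Preorder (root, L, R): [15, 1, 14, 3, 26, 19, 18, 35, 28]
Postorder (L, R, root): [3, 14, 1, 18, 19, 28, 35, 26, 15]


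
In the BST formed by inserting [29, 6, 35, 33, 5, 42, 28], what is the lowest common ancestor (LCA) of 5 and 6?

Tree insertion order: [29, 6, 35, 33, 5, 42, 28]
Tree (level-order array): [29, 6, 35, 5, 28, 33, 42]
In a BST, the LCA of p=5, q=6 is the first node v on the
root-to-leaf path with p <= v <= q (go left if both < v, right if both > v).
Walk from root:
  at 29: both 5 and 6 < 29, go left
  at 6: 5 <= 6 <= 6, this is the LCA
LCA = 6


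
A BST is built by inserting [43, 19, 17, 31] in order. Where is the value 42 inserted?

Starting tree (level order): [43, 19, None, 17, 31]
Insertion path: 43 -> 19 -> 31
Result: insert 42 as right child of 31
Final tree (level order): [43, 19, None, 17, 31, None, None, None, 42]


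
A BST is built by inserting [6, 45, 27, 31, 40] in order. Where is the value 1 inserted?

Starting tree (level order): [6, None, 45, 27, None, None, 31, None, 40]
Insertion path: 6
Result: insert 1 as left child of 6
Final tree (level order): [6, 1, 45, None, None, 27, None, None, 31, None, 40]


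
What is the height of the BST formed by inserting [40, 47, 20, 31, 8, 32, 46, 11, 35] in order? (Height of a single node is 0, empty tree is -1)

Insertion order: [40, 47, 20, 31, 8, 32, 46, 11, 35]
Tree (level-order array): [40, 20, 47, 8, 31, 46, None, None, 11, None, 32, None, None, None, None, None, 35]
Compute height bottom-up (empty subtree = -1):
  height(11) = 1 + max(-1, -1) = 0
  height(8) = 1 + max(-1, 0) = 1
  height(35) = 1 + max(-1, -1) = 0
  height(32) = 1 + max(-1, 0) = 1
  height(31) = 1 + max(-1, 1) = 2
  height(20) = 1 + max(1, 2) = 3
  height(46) = 1 + max(-1, -1) = 0
  height(47) = 1 + max(0, -1) = 1
  height(40) = 1 + max(3, 1) = 4
Height = 4


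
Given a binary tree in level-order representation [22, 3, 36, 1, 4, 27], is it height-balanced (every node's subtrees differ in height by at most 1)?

Tree (level-order array): [22, 3, 36, 1, 4, 27]
Definition: a tree is height-balanced if, at every node, |h(left) - h(right)| <= 1 (empty subtree has height -1).
Bottom-up per-node check:
  node 1: h_left=-1, h_right=-1, diff=0 [OK], height=0
  node 4: h_left=-1, h_right=-1, diff=0 [OK], height=0
  node 3: h_left=0, h_right=0, diff=0 [OK], height=1
  node 27: h_left=-1, h_right=-1, diff=0 [OK], height=0
  node 36: h_left=0, h_right=-1, diff=1 [OK], height=1
  node 22: h_left=1, h_right=1, diff=0 [OK], height=2
All nodes satisfy the balance condition.
Result: Balanced


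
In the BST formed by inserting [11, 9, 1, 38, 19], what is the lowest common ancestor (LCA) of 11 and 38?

Tree insertion order: [11, 9, 1, 38, 19]
Tree (level-order array): [11, 9, 38, 1, None, 19]
In a BST, the LCA of p=11, q=38 is the first node v on the
root-to-leaf path with p <= v <= q (go left if both < v, right if both > v).
Walk from root:
  at 11: 11 <= 11 <= 38, this is the LCA
LCA = 11


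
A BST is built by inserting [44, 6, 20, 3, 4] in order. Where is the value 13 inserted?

Starting tree (level order): [44, 6, None, 3, 20, None, 4]
Insertion path: 44 -> 6 -> 20
Result: insert 13 as left child of 20
Final tree (level order): [44, 6, None, 3, 20, None, 4, 13]


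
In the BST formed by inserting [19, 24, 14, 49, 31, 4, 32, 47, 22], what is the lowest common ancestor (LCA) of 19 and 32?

Tree insertion order: [19, 24, 14, 49, 31, 4, 32, 47, 22]
Tree (level-order array): [19, 14, 24, 4, None, 22, 49, None, None, None, None, 31, None, None, 32, None, 47]
In a BST, the LCA of p=19, q=32 is the first node v on the
root-to-leaf path with p <= v <= q (go left if both < v, right if both > v).
Walk from root:
  at 19: 19 <= 19 <= 32, this is the LCA
LCA = 19


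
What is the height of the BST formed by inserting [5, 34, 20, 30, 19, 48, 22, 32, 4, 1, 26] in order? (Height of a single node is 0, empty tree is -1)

Insertion order: [5, 34, 20, 30, 19, 48, 22, 32, 4, 1, 26]
Tree (level-order array): [5, 4, 34, 1, None, 20, 48, None, None, 19, 30, None, None, None, None, 22, 32, None, 26]
Compute height bottom-up (empty subtree = -1):
  height(1) = 1 + max(-1, -1) = 0
  height(4) = 1 + max(0, -1) = 1
  height(19) = 1 + max(-1, -1) = 0
  height(26) = 1 + max(-1, -1) = 0
  height(22) = 1 + max(-1, 0) = 1
  height(32) = 1 + max(-1, -1) = 0
  height(30) = 1 + max(1, 0) = 2
  height(20) = 1 + max(0, 2) = 3
  height(48) = 1 + max(-1, -1) = 0
  height(34) = 1 + max(3, 0) = 4
  height(5) = 1 + max(1, 4) = 5
Height = 5


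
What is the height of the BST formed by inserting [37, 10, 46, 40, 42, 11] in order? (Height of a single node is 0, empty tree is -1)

Insertion order: [37, 10, 46, 40, 42, 11]
Tree (level-order array): [37, 10, 46, None, 11, 40, None, None, None, None, 42]
Compute height bottom-up (empty subtree = -1):
  height(11) = 1 + max(-1, -1) = 0
  height(10) = 1 + max(-1, 0) = 1
  height(42) = 1 + max(-1, -1) = 0
  height(40) = 1 + max(-1, 0) = 1
  height(46) = 1 + max(1, -1) = 2
  height(37) = 1 + max(1, 2) = 3
Height = 3


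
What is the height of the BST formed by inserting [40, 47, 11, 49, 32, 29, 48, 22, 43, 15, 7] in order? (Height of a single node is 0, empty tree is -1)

Insertion order: [40, 47, 11, 49, 32, 29, 48, 22, 43, 15, 7]
Tree (level-order array): [40, 11, 47, 7, 32, 43, 49, None, None, 29, None, None, None, 48, None, 22, None, None, None, 15]
Compute height bottom-up (empty subtree = -1):
  height(7) = 1 + max(-1, -1) = 0
  height(15) = 1 + max(-1, -1) = 0
  height(22) = 1 + max(0, -1) = 1
  height(29) = 1 + max(1, -1) = 2
  height(32) = 1 + max(2, -1) = 3
  height(11) = 1 + max(0, 3) = 4
  height(43) = 1 + max(-1, -1) = 0
  height(48) = 1 + max(-1, -1) = 0
  height(49) = 1 + max(0, -1) = 1
  height(47) = 1 + max(0, 1) = 2
  height(40) = 1 + max(4, 2) = 5
Height = 5


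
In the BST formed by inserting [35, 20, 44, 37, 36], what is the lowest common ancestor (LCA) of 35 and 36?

Tree insertion order: [35, 20, 44, 37, 36]
Tree (level-order array): [35, 20, 44, None, None, 37, None, 36]
In a BST, the LCA of p=35, q=36 is the first node v on the
root-to-leaf path with p <= v <= q (go left if both < v, right if both > v).
Walk from root:
  at 35: 35 <= 35 <= 36, this is the LCA
LCA = 35


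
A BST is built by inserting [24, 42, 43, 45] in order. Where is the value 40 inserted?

Starting tree (level order): [24, None, 42, None, 43, None, 45]
Insertion path: 24 -> 42
Result: insert 40 as left child of 42
Final tree (level order): [24, None, 42, 40, 43, None, None, None, 45]


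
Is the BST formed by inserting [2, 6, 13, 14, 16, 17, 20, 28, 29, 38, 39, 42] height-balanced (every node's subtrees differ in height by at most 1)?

Tree (level-order array): [2, None, 6, None, 13, None, 14, None, 16, None, 17, None, 20, None, 28, None, 29, None, 38, None, 39, None, 42]
Definition: a tree is height-balanced if, at every node, |h(left) - h(right)| <= 1 (empty subtree has height -1).
Bottom-up per-node check:
  node 42: h_left=-1, h_right=-1, diff=0 [OK], height=0
  node 39: h_left=-1, h_right=0, diff=1 [OK], height=1
  node 38: h_left=-1, h_right=1, diff=2 [FAIL (|-1-1|=2 > 1)], height=2
  node 29: h_left=-1, h_right=2, diff=3 [FAIL (|-1-2|=3 > 1)], height=3
  node 28: h_left=-1, h_right=3, diff=4 [FAIL (|-1-3|=4 > 1)], height=4
  node 20: h_left=-1, h_right=4, diff=5 [FAIL (|-1-4|=5 > 1)], height=5
  node 17: h_left=-1, h_right=5, diff=6 [FAIL (|-1-5|=6 > 1)], height=6
  node 16: h_left=-1, h_right=6, diff=7 [FAIL (|-1-6|=7 > 1)], height=7
  node 14: h_left=-1, h_right=7, diff=8 [FAIL (|-1-7|=8 > 1)], height=8
  node 13: h_left=-1, h_right=8, diff=9 [FAIL (|-1-8|=9 > 1)], height=9
  node 6: h_left=-1, h_right=9, diff=10 [FAIL (|-1-9|=10 > 1)], height=10
  node 2: h_left=-1, h_right=10, diff=11 [FAIL (|-1-10|=11 > 1)], height=11
Node 38 violates the condition: |-1 - 1| = 2 > 1.
Result: Not balanced


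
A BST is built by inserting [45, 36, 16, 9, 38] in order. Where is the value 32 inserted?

Starting tree (level order): [45, 36, None, 16, 38, 9]
Insertion path: 45 -> 36 -> 16
Result: insert 32 as right child of 16
Final tree (level order): [45, 36, None, 16, 38, 9, 32]


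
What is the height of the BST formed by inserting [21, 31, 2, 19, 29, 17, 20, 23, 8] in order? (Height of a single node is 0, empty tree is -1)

Insertion order: [21, 31, 2, 19, 29, 17, 20, 23, 8]
Tree (level-order array): [21, 2, 31, None, 19, 29, None, 17, 20, 23, None, 8]
Compute height bottom-up (empty subtree = -1):
  height(8) = 1 + max(-1, -1) = 0
  height(17) = 1 + max(0, -1) = 1
  height(20) = 1 + max(-1, -1) = 0
  height(19) = 1 + max(1, 0) = 2
  height(2) = 1 + max(-1, 2) = 3
  height(23) = 1 + max(-1, -1) = 0
  height(29) = 1 + max(0, -1) = 1
  height(31) = 1 + max(1, -1) = 2
  height(21) = 1 + max(3, 2) = 4
Height = 4


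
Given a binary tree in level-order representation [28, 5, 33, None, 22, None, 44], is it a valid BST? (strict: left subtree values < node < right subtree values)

Level-order array: [28, 5, 33, None, 22, None, 44]
Validate using subtree bounds (lo, hi): at each node, require lo < value < hi,
then recurse left with hi=value and right with lo=value.
Preorder trace (stopping at first violation):
  at node 28 with bounds (-inf, +inf): OK
  at node 5 with bounds (-inf, 28): OK
  at node 22 with bounds (5, 28): OK
  at node 33 with bounds (28, +inf): OK
  at node 44 with bounds (33, +inf): OK
No violation found at any node.
Result: Valid BST


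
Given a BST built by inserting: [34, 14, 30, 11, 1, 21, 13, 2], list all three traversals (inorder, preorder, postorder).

Tree insertion order: [34, 14, 30, 11, 1, 21, 13, 2]
Tree (level-order array): [34, 14, None, 11, 30, 1, 13, 21, None, None, 2]
Inorder (L, root, R): [1, 2, 11, 13, 14, 21, 30, 34]
Preorder (root, L, R): [34, 14, 11, 1, 2, 13, 30, 21]
Postorder (L, R, root): [2, 1, 13, 11, 21, 30, 14, 34]


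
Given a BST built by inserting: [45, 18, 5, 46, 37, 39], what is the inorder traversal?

Tree insertion order: [45, 18, 5, 46, 37, 39]
Tree (level-order array): [45, 18, 46, 5, 37, None, None, None, None, None, 39]
Inorder traversal: [5, 18, 37, 39, 45, 46]


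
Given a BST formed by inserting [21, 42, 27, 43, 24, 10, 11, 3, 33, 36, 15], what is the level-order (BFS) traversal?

Tree insertion order: [21, 42, 27, 43, 24, 10, 11, 3, 33, 36, 15]
Tree (level-order array): [21, 10, 42, 3, 11, 27, 43, None, None, None, 15, 24, 33, None, None, None, None, None, None, None, 36]
BFS from the root, enqueuing left then right child of each popped node:
  queue [21] -> pop 21, enqueue [10, 42], visited so far: [21]
  queue [10, 42] -> pop 10, enqueue [3, 11], visited so far: [21, 10]
  queue [42, 3, 11] -> pop 42, enqueue [27, 43], visited so far: [21, 10, 42]
  queue [3, 11, 27, 43] -> pop 3, enqueue [none], visited so far: [21, 10, 42, 3]
  queue [11, 27, 43] -> pop 11, enqueue [15], visited so far: [21, 10, 42, 3, 11]
  queue [27, 43, 15] -> pop 27, enqueue [24, 33], visited so far: [21, 10, 42, 3, 11, 27]
  queue [43, 15, 24, 33] -> pop 43, enqueue [none], visited so far: [21, 10, 42, 3, 11, 27, 43]
  queue [15, 24, 33] -> pop 15, enqueue [none], visited so far: [21, 10, 42, 3, 11, 27, 43, 15]
  queue [24, 33] -> pop 24, enqueue [none], visited so far: [21, 10, 42, 3, 11, 27, 43, 15, 24]
  queue [33] -> pop 33, enqueue [36], visited so far: [21, 10, 42, 3, 11, 27, 43, 15, 24, 33]
  queue [36] -> pop 36, enqueue [none], visited so far: [21, 10, 42, 3, 11, 27, 43, 15, 24, 33, 36]
Result: [21, 10, 42, 3, 11, 27, 43, 15, 24, 33, 36]


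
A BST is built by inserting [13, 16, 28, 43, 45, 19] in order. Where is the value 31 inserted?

Starting tree (level order): [13, None, 16, None, 28, 19, 43, None, None, None, 45]
Insertion path: 13 -> 16 -> 28 -> 43
Result: insert 31 as left child of 43
Final tree (level order): [13, None, 16, None, 28, 19, 43, None, None, 31, 45]


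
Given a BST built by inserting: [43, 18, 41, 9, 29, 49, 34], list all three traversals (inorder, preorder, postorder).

Tree insertion order: [43, 18, 41, 9, 29, 49, 34]
Tree (level-order array): [43, 18, 49, 9, 41, None, None, None, None, 29, None, None, 34]
Inorder (L, root, R): [9, 18, 29, 34, 41, 43, 49]
Preorder (root, L, R): [43, 18, 9, 41, 29, 34, 49]
Postorder (L, R, root): [9, 34, 29, 41, 18, 49, 43]


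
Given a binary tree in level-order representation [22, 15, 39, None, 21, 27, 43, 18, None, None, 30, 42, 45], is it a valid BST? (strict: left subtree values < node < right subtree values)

Level-order array: [22, 15, 39, None, 21, 27, 43, 18, None, None, 30, 42, 45]
Validate using subtree bounds (lo, hi): at each node, require lo < value < hi,
then recurse left with hi=value and right with lo=value.
Preorder trace (stopping at first violation):
  at node 22 with bounds (-inf, +inf): OK
  at node 15 with bounds (-inf, 22): OK
  at node 21 with bounds (15, 22): OK
  at node 18 with bounds (15, 21): OK
  at node 39 with bounds (22, +inf): OK
  at node 27 with bounds (22, 39): OK
  at node 30 with bounds (27, 39): OK
  at node 43 with bounds (39, +inf): OK
  at node 42 with bounds (39, 43): OK
  at node 45 with bounds (43, +inf): OK
No violation found at any node.
Result: Valid BST


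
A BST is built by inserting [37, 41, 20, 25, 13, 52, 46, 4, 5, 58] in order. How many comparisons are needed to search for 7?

Search path for 7: 37 -> 20 -> 13 -> 4 -> 5
Found: False
Comparisons: 5


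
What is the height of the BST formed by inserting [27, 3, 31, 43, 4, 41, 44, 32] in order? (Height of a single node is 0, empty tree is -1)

Insertion order: [27, 3, 31, 43, 4, 41, 44, 32]
Tree (level-order array): [27, 3, 31, None, 4, None, 43, None, None, 41, 44, 32]
Compute height bottom-up (empty subtree = -1):
  height(4) = 1 + max(-1, -1) = 0
  height(3) = 1 + max(-1, 0) = 1
  height(32) = 1 + max(-1, -1) = 0
  height(41) = 1 + max(0, -1) = 1
  height(44) = 1 + max(-1, -1) = 0
  height(43) = 1 + max(1, 0) = 2
  height(31) = 1 + max(-1, 2) = 3
  height(27) = 1 + max(1, 3) = 4
Height = 4


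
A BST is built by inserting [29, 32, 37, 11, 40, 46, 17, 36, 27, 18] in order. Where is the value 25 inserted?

Starting tree (level order): [29, 11, 32, None, 17, None, 37, None, 27, 36, 40, 18, None, None, None, None, 46]
Insertion path: 29 -> 11 -> 17 -> 27 -> 18
Result: insert 25 as right child of 18
Final tree (level order): [29, 11, 32, None, 17, None, 37, None, 27, 36, 40, 18, None, None, None, None, 46, None, 25]


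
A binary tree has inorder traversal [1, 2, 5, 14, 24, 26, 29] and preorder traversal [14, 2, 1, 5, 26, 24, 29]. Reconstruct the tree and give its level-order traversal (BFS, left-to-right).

Inorder:  [1, 2, 5, 14, 24, 26, 29]
Preorder: [14, 2, 1, 5, 26, 24, 29]
Algorithm: preorder visits root first, so consume preorder in order;
for each root, split the current inorder slice at that value into
left-subtree inorder and right-subtree inorder, then recurse.
Recursive splits:
  root=14; inorder splits into left=[1, 2, 5], right=[24, 26, 29]
  root=2; inorder splits into left=[1], right=[5]
  root=1; inorder splits into left=[], right=[]
  root=5; inorder splits into left=[], right=[]
  root=26; inorder splits into left=[24], right=[29]
  root=24; inorder splits into left=[], right=[]
  root=29; inorder splits into left=[], right=[]
Reconstructed level-order: [14, 2, 26, 1, 5, 24, 29]


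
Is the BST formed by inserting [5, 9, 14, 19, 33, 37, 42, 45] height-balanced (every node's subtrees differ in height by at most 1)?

Tree (level-order array): [5, None, 9, None, 14, None, 19, None, 33, None, 37, None, 42, None, 45]
Definition: a tree is height-balanced if, at every node, |h(left) - h(right)| <= 1 (empty subtree has height -1).
Bottom-up per-node check:
  node 45: h_left=-1, h_right=-1, diff=0 [OK], height=0
  node 42: h_left=-1, h_right=0, diff=1 [OK], height=1
  node 37: h_left=-1, h_right=1, diff=2 [FAIL (|-1-1|=2 > 1)], height=2
  node 33: h_left=-1, h_right=2, diff=3 [FAIL (|-1-2|=3 > 1)], height=3
  node 19: h_left=-1, h_right=3, diff=4 [FAIL (|-1-3|=4 > 1)], height=4
  node 14: h_left=-1, h_right=4, diff=5 [FAIL (|-1-4|=5 > 1)], height=5
  node 9: h_left=-1, h_right=5, diff=6 [FAIL (|-1-5|=6 > 1)], height=6
  node 5: h_left=-1, h_right=6, diff=7 [FAIL (|-1-6|=7 > 1)], height=7
Node 37 violates the condition: |-1 - 1| = 2 > 1.
Result: Not balanced


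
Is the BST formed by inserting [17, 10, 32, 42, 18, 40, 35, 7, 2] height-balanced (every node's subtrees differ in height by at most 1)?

Tree (level-order array): [17, 10, 32, 7, None, 18, 42, 2, None, None, None, 40, None, None, None, 35]
Definition: a tree is height-balanced if, at every node, |h(left) - h(right)| <= 1 (empty subtree has height -1).
Bottom-up per-node check:
  node 2: h_left=-1, h_right=-1, diff=0 [OK], height=0
  node 7: h_left=0, h_right=-1, diff=1 [OK], height=1
  node 10: h_left=1, h_right=-1, diff=2 [FAIL (|1--1|=2 > 1)], height=2
  node 18: h_left=-1, h_right=-1, diff=0 [OK], height=0
  node 35: h_left=-1, h_right=-1, diff=0 [OK], height=0
  node 40: h_left=0, h_right=-1, diff=1 [OK], height=1
  node 42: h_left=1, h_right=-1, diff=2 [FAIL (|1--1|=2 > 1)], height=2
  node 32: h_left=0, h_right=2, diff=2 [FAIL (|0-2|=2 > 1)], height=3
  node 17: h_left=2, h_right=3, diff=1 [OK], height=4
Node 10 violates the condition: |1 - -1| = 2 > 1.
Result: Not balanced


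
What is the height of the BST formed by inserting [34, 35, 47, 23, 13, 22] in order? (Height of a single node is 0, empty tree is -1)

Insertion order: [34, 35, 47, 23, 13, 22]
Tree (level-order array): [34, 23, 35, 13, None, None, 47, None, 22]
Compute height bottom-up (empty subtree = -1):
  height(22) = 1 + max(-1, -1) = 0
  height(13) = 1 + max(-1, 0) = 1
  height(23) = 1 + max(1, -1) = 2
  height(47) = 1 + max(-1, -1) = 0
  height(35) = 1 + max(-1, 0) = 1
  height(34) = 1 + max(2, 1) = 3
Height = 3


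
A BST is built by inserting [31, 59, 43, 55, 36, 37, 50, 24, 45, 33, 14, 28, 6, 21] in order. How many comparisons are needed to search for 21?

Search path for 21: 31 -> 24 -> 14 -> 21
Found: True
Comparisons: 4


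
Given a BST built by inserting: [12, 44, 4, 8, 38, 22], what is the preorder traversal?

Tree insertion order: [12, 44, 4, 8, 38, 22]
Tree (level-order array): [12, 4, 44, None, 8, 38, None, None, None, 22]
Preorder traversal: [12, 4, 8, 44, 38, 22]


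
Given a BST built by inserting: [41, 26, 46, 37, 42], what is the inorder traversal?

Tree insertion order: [41, 26, 46, 37, 42]
Tree (level-order array): [41, 26, 46, None, 37, 42]
Inorder traversal: [26, 37, 41, 42, 46]


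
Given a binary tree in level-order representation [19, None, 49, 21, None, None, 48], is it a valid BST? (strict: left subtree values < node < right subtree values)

Level-order array: [19, None, 49, 21, None, None, 48]
Validate using subtree bounds (lo, hi): at each node, require lo < value < hi,
then recurse left with hi=value and right with lo=value.
Preorder trace (stopping at first violation):
  at node 19 with bounds (-inf, +inf): OK
  at node 49 with bounds (19, +inf): OK
  at node 21 with bounds (19, 49): OK
  at node 48 with bounds (21, 49): OK
No violation found at any node.
Result: Valid BST


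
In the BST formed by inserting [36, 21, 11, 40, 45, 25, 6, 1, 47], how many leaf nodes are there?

Tree built from: [36, 21, 11, 40, 45, 25, 6, 1, 47]
Tree (level-order array): [36, 21, 40, 11, 25, None, 45, 6, None, None, None, None, 47, 1]
Rule: A leaf has 0 children.
Per-node child counts:
  node 36: 2 child(ren)
  node 21: 2 child(ren)
  node 11: 1 child(ren)
  node 6: 1 child(ren)
  node 1: 0 child(ren)
  node 25: 0 child(ren)
  node 40: 1 child(ren)
  node 45: 1 child(ren)
  node 47: 0 child(ren)
Matching nodes: [1, 25, 47]
Count of leaf nodes: 3


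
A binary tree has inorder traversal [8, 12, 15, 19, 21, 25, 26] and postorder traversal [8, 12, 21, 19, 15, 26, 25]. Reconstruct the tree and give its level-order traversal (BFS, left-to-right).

Inorder:   [8, 12, 15, 19, 21, 25, 26]
Postorder: [8, 12, 21, 19, 15, 26, 25]
Algorithm: postorder visits root last, so walk postorder right-to-left;
each value is the root of the current inorder slice — split it at that
value, recurse on the right subtree first, then the left.
Recursive splits:
  root=25; inorder splits into left=[8, 12, 15, 19, 21], right=[26]
  root=26; inorder splits into left=[], right=[]
  root=15; inorder splits into left=[8, 12], right=[19, 21]
  root=19; inorder splits into left=[], right=[21]
  root=21; inorder splits into left=[], right=[]
  root=12; inorder splits into left=[8], right=[]
  root=8; inorder splits into left=[], right=[]
Reconstructed level-order: [25, 15, 26, 12, 19, 8, 21]


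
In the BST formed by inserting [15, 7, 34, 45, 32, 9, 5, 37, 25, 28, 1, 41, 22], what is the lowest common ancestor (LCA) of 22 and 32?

Tree insertion order: [15, 7, 34, 45, 32, 9, 5, 37, 25, 28, 1, 41, 22]
Tree (level-order array): [15, 7, 34, 5, 9, 32, 45, 1, None, None, None, 25, None, 37, None, None, None, 22, 28, None, 41]
In a BST, the LCA of p=22, q=32 is the first node v on the
root-to-leaf path with p <= v <= q (go left if both < v, right if both > v).
Walk from root:
  at 15: both 22 and 32 > 15, go right
  at 34: both 22 and 32 < 34, go left
  at 32: 22 <= 32 <= 32, this is the LCA
LCA = 32


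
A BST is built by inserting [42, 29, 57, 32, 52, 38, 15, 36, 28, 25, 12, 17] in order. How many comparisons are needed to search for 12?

Search path for 12: 42 -> 29 -> 15 -> 12
Found: True
Comparisons: 4


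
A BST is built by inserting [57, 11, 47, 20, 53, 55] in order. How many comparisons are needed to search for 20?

Search path for 20: 57 -> 11 -> 47 -> 20
Found: True
Comparisons: 4


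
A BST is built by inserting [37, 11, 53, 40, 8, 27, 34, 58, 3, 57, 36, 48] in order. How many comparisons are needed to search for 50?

Search path for 50: 37 -> 53 -> 40 -> 48
Found: False
Comparisons: 4


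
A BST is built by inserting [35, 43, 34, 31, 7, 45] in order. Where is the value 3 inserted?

Starting tree (level order): [35, 34, 43, 31, None, None, 45, 7]
Insertion path: 35 -> 34 -> 31 -> 7
Result: insert 3 as left child of 7
Final tree (level order): [35, 34, 43, 31, None, None, 45, 7, None, None, None, 3]


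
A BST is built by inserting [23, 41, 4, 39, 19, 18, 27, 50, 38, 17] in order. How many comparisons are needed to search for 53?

Search path for 53: 23 -> 41 -> 50
Found: False
Comparisons: 3


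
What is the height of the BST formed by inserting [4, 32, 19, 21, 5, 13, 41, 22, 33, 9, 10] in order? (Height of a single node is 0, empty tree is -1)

Insertion order: [4, 32, 19, 21, 5, 13, 41, 22, 33, 9, 10]
Tree (level-order array): [4, None, 32, 19, 41, 5, 21, 33, None, None, 13, None, 22, None, None, 9, None, None, None, None, 10]
Compute height bottom-up (empty subtree = -1):
  height(10) = 1 + max(-1, -1) = 0
  height(9) = 1 + max(-1, 0) = 1
  height(13) = 1 + max(1, -1) = 2
  height(5) = 1 + max(-1, 2) = 3
  height(22) = 1 + max(-1, -1) = 0
  height(21) = 1 + max(-1, 0) = 1
  height(19) = 1 + max(3, 1) = 4
  height(33) = 1 + max(-1, -1) = 0
  height(41) = 1 + max(0, -1) = 1
  height(32) = 1 + max(4, 1) = 5
  height(4) = 1 + max(-1, 5) = 6
Height = 6


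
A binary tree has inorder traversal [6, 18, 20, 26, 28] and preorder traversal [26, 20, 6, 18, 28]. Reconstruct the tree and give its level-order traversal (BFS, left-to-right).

Inorder:  [6, 18, 20, 26, 28]
Preorder: [26, 20, 6, 18, 28]
Algorithm: preorder visits root first, so consume preorder in order;
for each root, split the current inorder slice at that value into
left-subtree inorder and right-subtree inorder, then recurse.
Recursive splits:
  root=26; inorder splits into left=[6, 18, 20], right=[28]
  root=20; inorder splits into left=[6, 18], right=[]
  root=6; inorder splits into left=[], right=[18]
  root=18; inorder splits into left=[], right=[]
  root=28; inorder splits into left=[], right=[]
Reconstructed level-order: [26, 20, 28, 6, 18]


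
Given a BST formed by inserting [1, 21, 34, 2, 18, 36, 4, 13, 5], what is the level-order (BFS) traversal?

Tree insertion order: [1, 21, 34, 2, 18, 36, 4, 13, 5]
Tree (level-order array): [1, None, 21, 2, 34, None, 18, None, 36, 4, None, None, None, None, 13, 5]
BFS from the root, enqueuing left then right child of each popped node:
  queue [1] -> pop 1, enqueue [21], visited so far: [1]
  queue [21] -> pop 21, enqueue [2, 34], visited so far: [1, 21]
  queue [2, 34] -> pop 2, enqueue [18], visited so far: [1, 21, 2]
  queue [34, 18] -> pop 34, enqueue [36], visited so far: [1, 21, 2, 34]
  queue [18, 36] -> pop 18, enqueue [4], visited so far: [1, 21, 2, 34, 18]
  queue [36, 4] -> pop 36, enqueue [none], visited so far: [1, 21, 2, 34, 18, 36]
  queue [4] -> pop 4, enqueue [13], visited so far: [1, 21, 2, 34, 18, 36, 4]
  queue [13] -> pop 13, enqueue [5], visited so far: [1, 21, 2, 34, 18, 36, 4, 13]
  queue [5] -> pop 5, enqueue [none], visited so far: [1, 21, 2, 34, 18, 36, 4, 13, 5]
Result: [1, 21, 2, 34, 18, 36, 4, 13, 5]


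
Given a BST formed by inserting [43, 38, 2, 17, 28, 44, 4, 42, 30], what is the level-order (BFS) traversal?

Tree insertion order: [43, 38, 2, 17, 28, 44, 4, 42, 30]
Tree (level-order array): [43, 38, 44, 2, 42, None, None, None, 17, None, None, 4, 28, None, None, None, 30]
BFS from the root, enqueuing left then right child of each popped node:
  queue [43] -> pop 43, enqueue [38, 44], visited so far: [43]
  queue [38, 44] -> pop 38, enqueue [2, 42], visited so far: [43, 38]
  queue [44, 2, 42] -> pop 44, enqueue [none], visited so far: [43, 38, 44]
  queue [2, 42] -> pop 2, enqueue [17], visited so far: [43, 38, 44, 2]
  queue [42, 17] -> pop 42, enqueue [none], visited so far: [43, 38, 44, 2, 42]
  queue [17] -> pop 17, enqueue [4, 28], visited so far: [43, 38, 44, 2, 42, 17]
  queue [4, 28] -> pop 4, enqueue [none], visited so far: [43, 38, 44, 2, 42, 17, 4]
  queue [28] -> pop 28, enqueue [30], visited so far: [43, 38, 44, 2, 42, 17, 4, 28]
  queue [30] -> pop 30, enqueue [none], visited so far: [43, 38, 44, 2, 42, 17, 4, 28, 30]
Result: [43, 38, 44, 2, 42, 17, 4, 28, 30]


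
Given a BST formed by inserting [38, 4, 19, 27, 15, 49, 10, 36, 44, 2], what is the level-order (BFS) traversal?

Tree insertion order: [38, 4, 19, 27, 15, 49, 10, 36, 44, 2]
Tree (level-order array): [38, 4, 49, 2, 19, 44, None, None, None, 15, 27, None, None, 10, None, None, 36]
BFS from the root, enqueuing left then right child of each popped node:
  queue [38] -> pop 38, enqueue [4, 49], visited so far: [38]
  queue [4, 49] -> pop 4, enqueue [2, 19], visited so far: [38, 4]
  queue [49, 2, 19] -> pop 49, enqueue [44], visited so far: [38, 4, 49]
  queue [2, 19, 44] -> pop 2, enqueue [none], visited so far: [38, 4, 49, 2]
  queue [19, 44] -> pop 19, enqueue [15, 27], visited so far: [38, 4, 49, 2, 19]
  queue [44, 15, 27] -> pop 44, enqueue [none], visited so far: [38, 4, 49, 2, 19, 44]
  queue [15, 27] -> pop 15, enqueue [10], visited so far: [38, 4, 49, 2, 19, 44, 15]
  queue [27, 10] -> pop 27, enqueue [36], visited so far: [38, 4, 49, 2, 19, 44, 15, 27]
  queue [10, 36] -> pop 10, enqueue [none], visited so far: [38, 4, 49, 2, 19, 44, 15, 27, 10]
  queue [36] -> pop 36, enqueue [none], visited so far: [38, 4, 49, 2, 19, 44, 15, 27, 10, 36]
Result: [38, 4, 49, 2, 19, 44, 15, 27, 10, 36]


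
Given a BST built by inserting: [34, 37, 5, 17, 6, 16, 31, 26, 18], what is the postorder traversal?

Tree insertion order: [34, 37, 5, 17, 6, 16, 31, 26, 18]
Tree (level-order array): [34, 5, 37, None, 17, None, None, 6, 31, None, 16, 26, None, None, None, 18]
Postorder traversal: [16, 6, 18, 26, 31, 17, 5, 37, 34]


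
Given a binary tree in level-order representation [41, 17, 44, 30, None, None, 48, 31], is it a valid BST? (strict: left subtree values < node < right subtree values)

Level-order array: [41, 17, 44, 30, None, None, 48, 31]
Validate using subtree bounds (lo, hi): at each node, require lo < value < hi,
then recurse left with hi=value and right with lo=value.
Preorder trace (stopping at first violation):
  at node 41 with bounds (-inf, +inf): OK
  at node 17 with bounds (-inf, 41): OK
  at node 30 with bounds (-inf, 17): VIOLATION
Node 30 violates its bound: not (-inf < 30 < 17).
Result: Not a valid BST


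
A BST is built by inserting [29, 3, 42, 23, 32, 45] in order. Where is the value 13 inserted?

Starting tree (level order): [29, 3, 42, None, 23, 32, 45]
Insertion path: 29 -> 3 -> 23
Result: insert 13 as left child of 23
Final tree (level order): [29, 3, 42, None, 23, 32, 45, 13]


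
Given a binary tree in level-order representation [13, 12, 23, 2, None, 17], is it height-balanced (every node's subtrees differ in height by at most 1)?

Tree (level-order array): [13, 12, 23, 2, None, 17]
Definition: a tree is height-balanced if, at every node, |h(left) - h(right)| <= 1 (empty subtree has height -1).
Bottom-up per-node check:
  node 2: h_left=-1, h_right=-1, diff=0 [OK], height=0
  node 12: h_left=0, h_right=-1, diff=1 [OK], height=1
  node 17: h_left=-1, h_right=-1, diff=0 [OK], height=0
  node 23: h_left=0, h_right=-1, diff=1 [OK], height=1
  node 13: h_left=1, h_right=1, diff=0 [OK], height=2
All nodes satisfy the balance condition.
Result: Balanced


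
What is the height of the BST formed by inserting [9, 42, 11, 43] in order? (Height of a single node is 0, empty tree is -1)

Insertion order: [9, 42, 11, 43]
Tree (level-order array): [9, None, 42, 11, 43]
Compute height bottom-up (empty subtree = -1):
  height(11) = 1 + max(-1, -1) = 0
  height(43) = 1 + max(-1, -1) = 0
  height(42) = 1 + max(0, 0) = 1
  height(9) = 1 + max(-1, 1) = 2
Height = 2


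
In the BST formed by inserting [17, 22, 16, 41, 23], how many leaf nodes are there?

Tree built from: [17, 22, 16, 41, 23]
Tree (level-order array): [17, 16, 22, None, None, None, 41, 23]
Rule: A leaf has 0 children.
Per-node child counts:
  node 17: 2 child(ren)
  node 16: 0 child(ren)
  node 22: 1 child(ren)
  node 41: 1 child(ren)
  node 23: 0 child(ren)
Matching nodes: [16, 23]
Count of leaf nodes: 2


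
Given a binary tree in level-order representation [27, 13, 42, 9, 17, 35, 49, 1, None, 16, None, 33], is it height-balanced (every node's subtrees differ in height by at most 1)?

Tree (level-order array): [27, 13, 42, 9, 17, 35, 49, 1, None, 16, None, 33]
Definition: a tree is height-balanced if, at every node, |h(left) - h(right)| <= 1 (empty subtree has height -1).
Bottom-up per-node check:
  node 1: h_left=-1, h_right=-1, diff=0 [OK], height=0
  node 9: h_left=0, h_right=-1, diff=1 [OK], height=1
  node 16: h_left=-1, h_right=-1, diff=0 [OK], height=0
  node 17: h_left=0, h_right=-1, diff=1 [OK], height=1
  node 13: h_left=1, h_right=1, diff=0 [OK], height=2
  node 33: h_left=-1, h_right=-1, diff=0 [OK], height=0
  node 35: h_left=0, h_right=-1, diff=1 [OK], height=1
  node 49: h_left=-1, h_right=-1, diff=0 [OK], height=0
  node 42: h_left=1, h_right=0, diff=1 [OK], height=2
  node 27: h_left=2, h_right=2, diff=0 [OK], height=3
All nodes satisfy the balance condition.
Result: Balanced


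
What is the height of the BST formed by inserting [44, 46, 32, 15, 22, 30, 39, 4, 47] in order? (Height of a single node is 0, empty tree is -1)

Insertion order: [44, 46, 32, 15, 22, 30, 39, 4, 47]
Tree (level-order array): [44, 32, 46, 15, 39, None, 47, 4, 22, None, None, None, None, None, None, None, 30]
Compute height bottom-up (empty subtree = -1):
  height(4) = 1 + max(-1, -1) = 0
  height(30) = 1 + max(-1, -1) = 0
  height(22) = 1 + max(-1, 0) = 1
  height(15) = 1 + max(0, 1) = 2
  height(39) = 1 + max(-1, -1) = 0
  height(32) = 1 + max(2, 0) = 3
  height(47) = 1 + max(-1, -1) = 0
  height(46) = 1 + max(-1, 0) = 1
  height(44) = 1 + max(3, 1) = 4
Height = 4


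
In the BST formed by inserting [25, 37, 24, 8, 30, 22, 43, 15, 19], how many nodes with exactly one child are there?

Tree built from: [25, 37, 24, 8, 30, 22, 43, 15, 19]
Tree (level-order array): [25, 24, 37, 8, None, 30, 43, None, 22, None, None, None, None, 15, None, None, 19]
Rule: These are nodes with exactly 1 non-null child.
Per-node child counts:
  node 25: 2 child(ren)
  node 24: 1 child(ren)
  node 8: 1 child(ren)
  node 22: 1 child(ren)
  node 15: 1 child(ren)
  node 19: 0 child(ren)
  node 37: 2 child(ren)
  node 30: 0 child(ren)
  node 43: 0 child(ren)
Matching nodes: [24, 8, 22, 15]
Count of nodes with exactly one child: 4


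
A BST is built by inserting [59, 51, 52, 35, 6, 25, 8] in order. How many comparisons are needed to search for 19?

Search path for 19: 59 -> 51 -> 35 -> 6 -> 25 -> 8
Found: False
Comparisons: 6


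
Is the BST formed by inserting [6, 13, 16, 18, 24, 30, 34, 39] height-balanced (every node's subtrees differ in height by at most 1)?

Tree (level-order array): [6, None, 13, None, 16, None, 18, None, 24, None, 30, None, 34, None, 39]
Definition: a tree is height-balanced if, at every node, |h(left) - h(right)| <= 1 (empty subtree has height -1).
Bottom-up per-node check:
  node 39: h_left=-1, h_right=-1, diff=0 [OK], height=0
  node 34: h_left=-1, h_right=0, diff=1 [OK], height=1
  node 30: h_left=-1, h_right=1, diff=2 [FAIL (|-1-1|=2 > 1)], height=2
  node 24: h_left=-1, h_right=2, diff=3 [FAIL (|-1-2|=3 > 1)], height=3
  node 18: h_left=-1, h_right=3, diff=4 [FAIL (|-1-3|=4 > 1)], height=4
  node 16: h_left=-1, h_right=4, diff=5 [FAIL (|-1-4|=5 > 1)], height=5
  node 13: h_left=-1, h_right=5, diff=6 [FAIL (|-1-5|=6 > 1)], height=6
  node 6: h_left=-1, h_right=6, diff=7 [FAIL (|-1-6|=7 > 1)], height=7
Node 30 violates the condition: |-1 - 1| = 2 > 1.
Result: Not balanced


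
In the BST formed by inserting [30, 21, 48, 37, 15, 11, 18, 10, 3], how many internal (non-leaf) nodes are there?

Tree built from: [30, 21, 48, 37, 15, 11, 18, 10, 3]
Tree (level-order array): [30, 21, 48, 15, None, 37, None, 11, 18, None, None, 10, None, None, None, 3]
Rule: An internal node has at least one child.
Per-node child counts:
  node 30: 2 child(ren)
  node 21: 1 child(ren)
  node 15: 2 child(ren)
  node 11: 1 child(ren)
  node 10: 1 child(ren)
  node 3: 0 child(ren)
  node 18: 0 child(ren)
  node 48: 1 child(ren)
  node 37: 0 child(ren)
Matching nodes: [30, 21, 15, 11, 10, 48]
Count of internal (non-leaf) nodes: 6


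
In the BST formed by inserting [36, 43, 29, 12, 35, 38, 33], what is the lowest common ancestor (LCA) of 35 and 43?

Tree insertion order: [36, 43, 29, 12, 35, 38, 33]
Tree (level-order array): [36, 29, 43, 12, 35, 38, None, None, None, 33]
In a BST, the LCA of p=35, q=43 is the first node v on the
root-to-leaf path with p <= v <= q (go left if both < v, right if both > v).
Walk from root:
  at 36: 35 <= 36 <= 43, this is the LCA
LCA = 36


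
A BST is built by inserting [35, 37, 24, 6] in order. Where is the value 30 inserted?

Starting tree (level order): [35, 24, 37, 6]
Insertion path: 35 -> 24
Result: insert 30 as right child of 24
Final tree (level order): [35, 24, 37, 6, 30]


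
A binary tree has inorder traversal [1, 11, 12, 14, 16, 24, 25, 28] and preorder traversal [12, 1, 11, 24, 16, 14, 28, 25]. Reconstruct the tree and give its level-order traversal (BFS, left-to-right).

Inorder:  [1, 11, 12, 14, 16, 24, 25, 28]
Preorder: [12, 1, 11, 24, 16, 14, 28, 25]
Algorithm: preorder visits root first, so consume preorder in order;
for each root, split the current inorder slice at that value into
left-subtree inorder and right-subtree inorder, then recurse.
Recursive splits:
  root=12; inorder splits into left=[1, 11], right=[14, 16, 24, 25, 28]
  root=1; inorder splits into left=[], right=[11]
  root=11; inorder splits into left=[], right=[]
  root=24; inorder splits into left=[14, 16], right=[25, 28]
  root=16; inorder splits into left=[14], right=[]
  root=14; inorder splits into left=[], right=[]
  root=28; inorder splits into left=[25], right=[]
  root=25; inorder splits into left=[], right=[]
Reconstructed level-order: [12, 1, 24, 11, 16, 28, 14, 25]


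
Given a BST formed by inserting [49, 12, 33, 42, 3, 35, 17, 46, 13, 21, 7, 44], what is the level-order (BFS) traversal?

Tree insertion order: [49, 12, 33, 42, 3, 35, 17, 46, 13, 21, 7, 44]
Tree (level-order array): [49, 12, None, 3, 33, None, 7, 17, 42, None, None, 13, 21, 35, 46, None, None, None, None, None, None, 44]
BFS from the root, enqueuing left then right child of each popped node:
  queue [49] -> pop 49, enqueue [12], visited so far: [49]
  queue [12] -> pop 12, enqueue [3, 33], visited so far: [49, 12]
  queue [3, 33] -> pop 3, enqueue [7], visited so far: [49, 12, 3]
  queue [33, 7] -> pop 33, enqueue [17, 42], visited so far: [49, 12, 3, 33]
  queue [7, 17, 42] -> pop 7, enqueue [none], visited so far: [49, 12, 3, 33, 7]
  queue [17, 42] -> pop 17, enqueue [13, 21], visited so far: [49, 12, 3, 33, 7, 17]
  queue [42, 13, 21] -> pop 42, enqueue [35, 46], visited so far: [49, 12, 3, 33, 7, 17, 42]
  queue [13, 21, 35, 46] -> pop 13, enqueue [none], visited so far: [49, 12, 3, 33, 7, 17, 42, 13]
  queue [21, 35, 46] -> pop 21, enqueue [none], visited so far: [49, 12, 3, 33, 7, 17, 42, 13, 21]
  queue [35, 46] -> pop 35, enqueue [none], visited so far: [49, 12, 3, 33, 7, 17, 42, 13, 21, 35]
  queue [46] -> pop 46, enqueue [44], visited so far: [49, 12, 3, 33, 7, 17, 42, 13, 21, 35, 46]
  queue [44] -> pop 44, enqueue [none], visited so far: [49, 12, 3, 33, 7, 17, 42, 13, 21, 35, 46, 44]
Result: [49, 12, 3, 33, 7, 17, 42, 13, 21, 35, 46, 44]
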